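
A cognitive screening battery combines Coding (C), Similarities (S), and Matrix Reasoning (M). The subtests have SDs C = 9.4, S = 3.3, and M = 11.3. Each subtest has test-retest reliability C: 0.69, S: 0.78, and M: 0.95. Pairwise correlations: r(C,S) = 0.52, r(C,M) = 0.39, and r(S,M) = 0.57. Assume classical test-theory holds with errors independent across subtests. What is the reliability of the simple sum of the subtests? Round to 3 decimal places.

0.906

Var(C+S+M) = 9.4² + 3.3² + 11.3² + 2·[9.4·3.3·0.52 + 9.4·11.3·0.39 + 3.3·11.3·0.57] = 226.94 + 157.623 = 384.563.
Because errors are independent across components, Cov(Tᵢ,Tⱼ) = Cov(Xᵢ,Xⱼ); the off-diagonal part of the true-score variance is the same as above.
True-score variance = [9.4²·0.69 + 3.3²·0.78 + 11.3²·0.95] + 157.623 = 190.768 + 157.623 = 348.391.
Reliability = 348.391 / 384.563 = 0.906.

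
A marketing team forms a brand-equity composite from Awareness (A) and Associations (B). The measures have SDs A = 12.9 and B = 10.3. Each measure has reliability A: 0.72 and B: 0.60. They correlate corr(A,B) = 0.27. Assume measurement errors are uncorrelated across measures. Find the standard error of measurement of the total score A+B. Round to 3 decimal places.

9.436

Var(total) = 272.5 + 71.7498 = 344.25.
True-score variance = 183.469 + 71.7498 = 255.219, so reliability = 0.7414.
Error variance = 344.25 − 255.219 = 89.0308; SEM = √89.0308 = 9.436.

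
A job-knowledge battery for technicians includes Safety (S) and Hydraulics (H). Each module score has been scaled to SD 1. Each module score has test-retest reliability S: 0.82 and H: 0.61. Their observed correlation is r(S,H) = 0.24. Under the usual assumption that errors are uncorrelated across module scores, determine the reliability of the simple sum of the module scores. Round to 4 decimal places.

Var(S+H) = 2 + 2·[0.24] = 2 + 0.48 = 2.48.
With uncorrelated errors the cross-covariances are all true-score covariance, so they carry over unchanged; only the diagonal terms shrink to ρᵢσᵢ².
True-score variance = [0.82 + 0.61] + 0.48 = 1.43 + 0.48 = 1.91.
Reliability = 1.91 / 2.48 = 0.7702.

0.7702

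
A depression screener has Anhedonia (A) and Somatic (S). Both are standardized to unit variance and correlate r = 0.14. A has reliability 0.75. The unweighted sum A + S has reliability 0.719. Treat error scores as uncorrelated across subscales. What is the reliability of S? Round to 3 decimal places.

0.609

Var(A+S) = 2 + 2·0.14 = 2.280.
True-score variance = ρ_A + ρ_S + 2·0.14, so 0.719 = (0.75 + ρ_S + 0.28) / 2.280.
ρ_S = 0.719·2.280 − 0.75 − 0.28 = 0.609.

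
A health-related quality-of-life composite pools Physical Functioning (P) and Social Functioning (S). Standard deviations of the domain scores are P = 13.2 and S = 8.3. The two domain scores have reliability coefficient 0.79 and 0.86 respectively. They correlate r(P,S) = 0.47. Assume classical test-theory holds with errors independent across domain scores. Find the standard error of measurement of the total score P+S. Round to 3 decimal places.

Var(total) = 243.13 + 102.986 = 346.116.
True-score variance = 196.895 + 102.986 = 299.881, so reliability = 0.8664.
Error variance = 346.116 − 299.881 = 46.235; SEM = √46.235 = 6.800.

6.800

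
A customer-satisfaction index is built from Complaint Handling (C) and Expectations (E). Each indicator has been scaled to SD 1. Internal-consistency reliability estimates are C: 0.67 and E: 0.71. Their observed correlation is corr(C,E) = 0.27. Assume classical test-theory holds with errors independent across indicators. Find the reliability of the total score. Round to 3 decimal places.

0.756

Var(C+E) = 2 + 2·[0.27] = 2 + 0.54 = 2.54.
Because errors are independent across components, Cov(Tᵢ,Tⱼ) = Cov(Xᵢ,Xⱼ); the off-diagonal part of the true-score variance is the same as above.
True-score variance = [0.67 + 0.71] + 0.54 = 1.38 + 0.54 = 1.92.
Reliability = 1.92 / 2.54 = 0.756.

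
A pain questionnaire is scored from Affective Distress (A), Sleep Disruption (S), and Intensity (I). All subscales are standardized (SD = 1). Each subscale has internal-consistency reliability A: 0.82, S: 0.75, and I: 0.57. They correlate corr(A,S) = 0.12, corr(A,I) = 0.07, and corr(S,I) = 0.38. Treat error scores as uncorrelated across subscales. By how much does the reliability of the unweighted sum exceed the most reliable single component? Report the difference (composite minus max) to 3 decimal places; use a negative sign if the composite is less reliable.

-0.028

Var(sum) = 3 + 1.14 = 4.14; true-score variance = 2.14 + 1.14 = 3.28; composite reliability = 0.7923.
Max component reliability = 0.8200.
Difference = 0.7923 − 0.8200 = -0.028.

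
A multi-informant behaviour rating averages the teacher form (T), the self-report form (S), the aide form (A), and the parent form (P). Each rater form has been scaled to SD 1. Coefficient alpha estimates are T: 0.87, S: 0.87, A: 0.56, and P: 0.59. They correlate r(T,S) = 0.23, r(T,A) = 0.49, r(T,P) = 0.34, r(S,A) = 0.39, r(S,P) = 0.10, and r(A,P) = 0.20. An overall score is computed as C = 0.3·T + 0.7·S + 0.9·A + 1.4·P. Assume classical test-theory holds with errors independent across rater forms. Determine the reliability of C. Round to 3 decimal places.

0.762

Var(C) = 0.3² + 0.7² + 0.9² + 1.4² + 2·[0.21·0.23 + 0.27·0.49 + 0.42·0.34 + 0.63·0.39 + 0.98·0.10 + 1.26·0.20] = 3.35 + 1.8382 = 5.1882.
Because errors are independent across components, Cov(Tᵢ,Tⱼ) = Cov(Xᵢ,Xⱼ); the off-diagonal part of the true-score variance is the same as above.
True-score variance = [0.3²·0.87 + 0.7²·0.87 + 0.9²·0.56 + 1.4²·0.59] + 1.8382 = 2.1146 + 1.8382 = 3.9528.
Reliability = 3.9528 / 5.1882 = 0.762.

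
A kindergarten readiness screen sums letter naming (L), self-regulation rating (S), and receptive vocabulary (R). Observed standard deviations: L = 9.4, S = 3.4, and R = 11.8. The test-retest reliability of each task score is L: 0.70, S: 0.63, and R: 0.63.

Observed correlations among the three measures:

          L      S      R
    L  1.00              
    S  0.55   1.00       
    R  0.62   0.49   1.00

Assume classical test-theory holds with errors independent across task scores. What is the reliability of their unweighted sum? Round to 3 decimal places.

Var(L+S+R) = 9.4² + 3.4² + 11.8² + 2·[9.4·3.4·0.55 + 9.4·11.8·0.62 + 3.4·11.8·0.49] = 239.16 + 212.014 = 451.174.
Because errors are independent across components, Cov(Tᵢ,Tⱼ) = Cov(Xᵢ,Xⱼ); the off-diagonal part of the true-score variance is the same as above.
True-score variance = [9.4²·0.70 + 3.4²·0.63 + 11.8²·0.63] + 212.014 = 156.856 + 212.014 = 368.87.
Reliability = 368.87 / 451.174 = 0.818.

0.818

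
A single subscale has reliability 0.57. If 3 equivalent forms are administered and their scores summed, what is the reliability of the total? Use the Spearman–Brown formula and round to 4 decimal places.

ρ_k = kρ / (1 + (k−1)ρ) = 3·0.57 / (1 + 2·0.57) = 1.710 / 2.140 = 0.7991.

0.7991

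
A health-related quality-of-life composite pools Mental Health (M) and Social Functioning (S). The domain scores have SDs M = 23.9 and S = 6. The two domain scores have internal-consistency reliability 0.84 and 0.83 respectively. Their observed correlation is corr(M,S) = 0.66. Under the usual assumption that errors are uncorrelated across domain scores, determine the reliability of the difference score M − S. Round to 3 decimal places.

Var(M−S) = 23.9² + 6² − 2·23.9·6·0.66 = 607.21 − 189.288 = 417.922.
Under uncorrelated errors the observed covariances equal the true-score covariances, so only the own-variance terms attenuate.
True-score variance = [23.9²·0.84 + 6²·0.83] − 189.288 = 509.696 − 189.288 = 320.408.
Reliability = 320.408 / 417.922 = 0.767.

0.767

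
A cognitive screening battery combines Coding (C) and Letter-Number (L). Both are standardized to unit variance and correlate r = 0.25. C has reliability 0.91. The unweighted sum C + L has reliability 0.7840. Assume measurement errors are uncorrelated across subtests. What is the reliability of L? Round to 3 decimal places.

Var(C+L) = 2 + 2·0.25 = 2.500.
True-score variance = ρ_C + ρ_L + 2·0.25, so 0.7840 = (0.91 + ρ_L + 0.50) / 2.500.
ρ_L = 0.7840·2.500 − 0.91 − 0.50 = 0.550.

0.550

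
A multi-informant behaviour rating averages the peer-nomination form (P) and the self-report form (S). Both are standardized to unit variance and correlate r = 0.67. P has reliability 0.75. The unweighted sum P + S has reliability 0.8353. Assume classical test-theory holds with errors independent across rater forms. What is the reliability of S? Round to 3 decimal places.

0.700

Var(P+S) = 2 + 2·0.67 = 3.340.
True-score variance = ρ_P + ρ_S + 2·0.67, so 0.8353 = (0.75 + ρ_S + 1.34) / 3.340.
ρ_S = 0.8353·3.340 − 0.75 − 1.34 = 0.700.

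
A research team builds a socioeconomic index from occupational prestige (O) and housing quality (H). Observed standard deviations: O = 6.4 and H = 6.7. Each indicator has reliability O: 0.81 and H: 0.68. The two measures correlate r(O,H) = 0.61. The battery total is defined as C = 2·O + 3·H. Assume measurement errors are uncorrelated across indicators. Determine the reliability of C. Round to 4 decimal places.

0.8181

Var(C) = 2²·6.4² + 3²·6.7² + 2·[6·6.4·6.7·0.61] = 567.85 + 313.882 = 881.732.
With uncorrelated errors the cross-covariances are all true-score covariance, so they carry over unchanged; only the diagonal terms shrink to ρᵢσᵢ².
True-score variance = [2²·6.4²·0.81 + 3²·6.7²·0.68] + 313.882 = 407.437 + 313.882 = 721.319.
Reliability = 721.319 / 881.732 = 0.8181.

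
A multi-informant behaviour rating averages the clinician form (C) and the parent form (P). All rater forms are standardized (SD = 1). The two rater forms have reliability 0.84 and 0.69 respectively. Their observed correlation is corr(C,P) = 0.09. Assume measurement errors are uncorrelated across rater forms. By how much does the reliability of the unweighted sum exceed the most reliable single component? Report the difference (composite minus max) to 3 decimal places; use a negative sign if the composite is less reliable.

-0.056

Var(sum) = 2 + 0.18 = 2.18; true-score variance = 1.53 + 0.18 = 1.71; composite reliability = 0.7844.
Max component reliability = 0.8400.
Difference = 0.7844 − 0.8400 = -0.056.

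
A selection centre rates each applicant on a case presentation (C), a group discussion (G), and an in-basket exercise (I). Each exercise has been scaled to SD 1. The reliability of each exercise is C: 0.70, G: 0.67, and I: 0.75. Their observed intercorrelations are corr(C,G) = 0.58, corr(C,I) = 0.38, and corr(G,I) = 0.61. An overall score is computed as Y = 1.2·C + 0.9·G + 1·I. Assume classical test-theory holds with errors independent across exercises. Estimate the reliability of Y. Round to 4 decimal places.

Var(Y) = 1.2² + 0.9² + 1 + 2·[1.08·0.58 + 1.2·0.38 + 0.9·0.61] = 3.25 + 3.2628 = 6.5128.
Because errors are independent across components, Cov(Tᵢ,Tⱼ) = Cov(Xᵢ,Xⱼ); the off-diagonal part of the true-score variance is the same as above.
True-score variance = [1.2²·0.70 + 0.9²·0.67 + 0.75] + 3.2628 = 2.3007 + 3.2628 = 5.5635.
Reliability = 5.5635 / 6.5128 = 0.8542.

0.8542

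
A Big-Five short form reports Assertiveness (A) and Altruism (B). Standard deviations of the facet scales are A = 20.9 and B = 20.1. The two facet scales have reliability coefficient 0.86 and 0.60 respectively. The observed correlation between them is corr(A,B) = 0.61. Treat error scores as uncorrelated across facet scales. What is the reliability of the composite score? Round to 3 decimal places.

0.835

Var(A+B) = 20.9² + 20.1² + 2·[20.9·20.1·0.61] = 840.82 + 512.51 = 1353.33.
Because errors are independent across components, Cov(Tᵢ,Tⱼ) = Cov(Xᵢ,Xⱼ); the off-diagonal part of the true-score variance is the same as above.
True-score variance = [20.9²·0.86 + 20.1²·0.60] + 512.51 = 618.063 + 512.51 = 1130.57.
Reliability = 1130.57 / 1353.33 = 0.835.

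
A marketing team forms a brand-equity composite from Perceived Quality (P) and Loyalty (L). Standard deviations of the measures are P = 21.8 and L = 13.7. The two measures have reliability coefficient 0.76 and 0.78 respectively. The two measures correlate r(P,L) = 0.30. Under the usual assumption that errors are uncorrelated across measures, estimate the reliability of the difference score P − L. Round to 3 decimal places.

0.679

Var(P−L) = 21.8² + 13.7² − 2·21.8·13.7·0.30 = 662.93 − 179.196 = 483.734.
With uncorrelated errors the cross-covariances are all true-score covariance, so they carry over unchanged; only the diagonal terms shrink to ρᵢσᵢ².
True-score variance = [21.8²·0.76 + 13.7²·0.78] − 179.196 = 507.581 − 179.196 = 328.385.
Reliability = 328.385 / 483.734 = 0.679.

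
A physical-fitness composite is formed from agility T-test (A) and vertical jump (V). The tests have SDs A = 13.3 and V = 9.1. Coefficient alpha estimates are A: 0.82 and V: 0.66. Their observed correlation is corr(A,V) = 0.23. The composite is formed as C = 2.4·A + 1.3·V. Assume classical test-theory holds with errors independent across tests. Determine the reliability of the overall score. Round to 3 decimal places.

0.827

Var(C) = 2.4²·13.3² + 1.3²·9.1² + 2·[3.12·13.3·9.1·0.23] = 1158.84 + 173.702 = 1332.54.
Because errors are independent across components, Cov(Tᵢ,Tⱼ) = Cov(Xᵢ,Xⱼ); the off-diagonal part of the true-score variance is the same as above.
True-score variance = [2.4²·13.3²·0.82 + 1.3²·9.1²·0.66] + 173.702 = 927.853 + 173.702 = 1101.56.
Reliability = 1101.56 / 1332.54 = 0.827.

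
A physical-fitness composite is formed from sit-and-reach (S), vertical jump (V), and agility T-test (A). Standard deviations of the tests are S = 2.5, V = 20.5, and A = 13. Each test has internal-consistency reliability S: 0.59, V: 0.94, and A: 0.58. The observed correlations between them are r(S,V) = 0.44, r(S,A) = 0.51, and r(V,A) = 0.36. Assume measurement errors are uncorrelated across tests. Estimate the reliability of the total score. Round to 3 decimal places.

0.886

Var(S+V+A) = 2.5² + 20.5² + 13² + 2·[2.5·20.5·0.44 + 2.5·13·0.51 + 20.5·13·0.36] = 595.5 + 270.13 = 865.63.
With uncorrelated errors the cross-covariances are all true-score covariance, so they carry over unchanged; only the diagonal terms shrink to ρᵢσᵢ².
True-score variance = [2.5²·0.59 + 20.5²·0.94 + 13²·0.58] + 270.13 = 496.742 + 270.13 = 766.872.
Reliability = 766.872 / 865.63 = 0.886.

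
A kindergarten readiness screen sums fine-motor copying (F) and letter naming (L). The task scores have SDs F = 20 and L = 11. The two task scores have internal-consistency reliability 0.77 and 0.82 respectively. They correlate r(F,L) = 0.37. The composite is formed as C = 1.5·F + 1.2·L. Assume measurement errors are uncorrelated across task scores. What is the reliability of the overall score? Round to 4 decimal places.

Var(C) = 1.5²·20² + 1.2²·11² + 2·[1.8·20·11·0.37] = 1074.24 + 293.04 = 1367.28.
With uncorrelated errors the cross-covariances are all true-score covariance, so they carry over unchanged; only the diagonal terms shrink to ρᵢσᵢ².
True-score variance = [1.5²·20²·0.77 + 1.2²·11²·0.82] + 293.04 = 835.877 + 293.04 = 1128.92.
Reliability = 1128.92 / 1367.28 = 0.8257.

0.8257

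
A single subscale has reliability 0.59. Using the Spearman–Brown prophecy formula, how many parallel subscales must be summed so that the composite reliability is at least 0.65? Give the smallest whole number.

k ≥ ρ*(1−ρ₁)/(ρ₁(1−ρ*)) = 0.65·0.41 / (0.59·0.35) = 1.291.
Smallest integer k = 2.

2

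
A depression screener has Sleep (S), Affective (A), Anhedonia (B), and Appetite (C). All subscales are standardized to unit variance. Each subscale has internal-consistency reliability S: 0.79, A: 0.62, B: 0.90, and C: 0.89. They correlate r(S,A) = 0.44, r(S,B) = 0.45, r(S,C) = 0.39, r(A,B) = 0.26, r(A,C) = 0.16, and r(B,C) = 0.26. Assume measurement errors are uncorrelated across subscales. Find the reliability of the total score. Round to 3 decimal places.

0.899

Var(S+A+B+C) = 4 + 2·[0.44 + 0.45 + 0.39 + 0.26 + 0.16 + 0.26] = 4 + 3.92 = 7.92.
With uncorrelated errors the cross-covariances are all true-score covariance, so they carry over unchanged; only the diagonal terms shrink to ρᵢσᵢ².
True-score variance = [0.79 + 0.62 + 0.90 + 0.89] + 3.92 = 3.2 + 3.92 = 7.12.
Reliability = 7.12 / 7.92 = 0.899.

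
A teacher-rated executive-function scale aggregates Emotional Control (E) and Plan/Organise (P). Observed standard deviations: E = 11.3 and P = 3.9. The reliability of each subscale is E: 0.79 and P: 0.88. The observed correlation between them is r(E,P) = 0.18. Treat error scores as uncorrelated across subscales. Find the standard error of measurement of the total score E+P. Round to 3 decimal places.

5.352

Var(total) = 142.9 + 15.8652 = 158.765.
True-score variance = 114.26 + 15.8652 = 130.125, so reliability = 0.8196.
Error variance = 158.765 − 130.125 = 28.6401; SEM = √28.6401 = 5.352.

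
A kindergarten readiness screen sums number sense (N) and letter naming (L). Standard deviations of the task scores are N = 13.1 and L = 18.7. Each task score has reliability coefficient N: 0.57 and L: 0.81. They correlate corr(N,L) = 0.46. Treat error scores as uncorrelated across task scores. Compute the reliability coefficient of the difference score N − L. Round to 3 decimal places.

0.526

Var(N−L) = 13.1² + 18.7² − 2·13.1·18.7·0.46 = 521.3 − 225.372 = 295.928.
With uncorrelated errors the cross-covariances are all true-score covariance, so they carry over unchanged; only the diagonal terms shrink to ρᵢσᵢ².
True-score variance = [13.1²·0.57 + 18.7²·0.81] − 225.372 = 381.067 − 225.372 = 155.694.
Reliability = 155.694 / 295.928 = 0.526.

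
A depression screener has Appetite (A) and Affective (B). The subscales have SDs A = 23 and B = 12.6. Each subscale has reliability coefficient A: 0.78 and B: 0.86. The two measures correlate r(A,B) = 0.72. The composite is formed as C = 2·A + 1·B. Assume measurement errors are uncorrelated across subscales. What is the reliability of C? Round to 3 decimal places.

Var(C) = 2²·23² + 12.6² + 2·[2·23·12.6·0.72] = 2274.76 + 834.624 = 3109.38.
Because errors are independent across components, Cov(Tᵢ,Tⱼ) = Cov(Xᵢ,Xⱼ); the off-diagonal part of the true-score variance is the same as above.
True-score variance = [2²·23²·0.78 + 12.6²·0.86] + 834.624 = 1787.01 + 834.624 = 2621.64.
Reliability = 2621.64 / 3109.38 = 0.843.

0.843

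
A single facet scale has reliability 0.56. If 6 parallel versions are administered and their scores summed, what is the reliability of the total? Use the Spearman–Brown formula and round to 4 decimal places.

0.8842

ρ_k = kρ / (1 + (k−1)ρ) = 6·0.56 / (1 + 5·0.56) = 3.360 / 3.800 = 0.8842.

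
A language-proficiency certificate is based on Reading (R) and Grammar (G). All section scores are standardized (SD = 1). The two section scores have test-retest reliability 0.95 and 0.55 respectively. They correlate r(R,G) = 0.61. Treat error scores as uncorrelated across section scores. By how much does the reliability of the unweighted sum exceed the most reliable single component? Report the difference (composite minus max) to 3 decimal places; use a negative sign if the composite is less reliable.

-0.105

Var(sum) = 2 + 1.22 = 3.22; true-score variance = 1.5 + 1.22 = 2.72; composite reliability = 0.8447.
Max component reliability = 0.9500.
Difference = 0.8447 − 0.9500 = -0.105.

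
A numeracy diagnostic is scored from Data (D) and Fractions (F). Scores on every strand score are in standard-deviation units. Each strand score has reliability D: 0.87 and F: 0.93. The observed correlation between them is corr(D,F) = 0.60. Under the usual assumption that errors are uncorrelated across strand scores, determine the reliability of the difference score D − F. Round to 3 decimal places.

0.750

Var(D−F) = 1 + 1 − 2·0.60 = 2 − 1.2 = 0.8.
Under uncorrelated errors the observed covariances equal the true-score covariances, so only the own-variance terms attenuate.
True-score variance = [0.87 + 0.93] − 1.2 = 1.8 − 1.2 = 0.6.
Reliability = 0.6 / 0.8 = 0.750.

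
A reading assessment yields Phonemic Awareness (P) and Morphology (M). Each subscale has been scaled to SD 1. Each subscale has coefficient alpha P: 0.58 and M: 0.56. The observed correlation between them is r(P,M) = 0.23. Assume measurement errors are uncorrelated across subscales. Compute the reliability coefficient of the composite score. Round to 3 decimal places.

0.650

Var(P+M) = 2 + 2·[0.23] = 2 + 0.46 = 2.46.
Under uncorrelated errors the observed covariances equal the true-score covariances, so only the own-variance terms attenuate.
True-score variance = [0.58 + 0.56] + 0.46 = 1.14 + 0.46 = 1.6.
Reliability = 1.6 / 2.46 = 0.650.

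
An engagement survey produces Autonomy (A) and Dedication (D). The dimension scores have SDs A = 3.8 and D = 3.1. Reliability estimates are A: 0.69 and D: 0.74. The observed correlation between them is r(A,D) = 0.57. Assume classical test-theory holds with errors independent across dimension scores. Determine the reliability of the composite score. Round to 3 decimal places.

0.814

Var(A+D) = 3.8² + 3.1² + 2·[3.8·3.1·0.57] = 24.05 + 13.4292 = 37.4792.
With uncorrelated errors the cross-covariances are all true-score covariance, so they carry over unchanged; only the diagonal terms shrink to ρᵢσᵢ².
True-score variance = [3.8²·0.69 + 3.1²·0.74] + 13.4292 = 17.075 + 13.4292 = 30.5042.
Reliability = 30.5042 / 37.4792 = 0.814.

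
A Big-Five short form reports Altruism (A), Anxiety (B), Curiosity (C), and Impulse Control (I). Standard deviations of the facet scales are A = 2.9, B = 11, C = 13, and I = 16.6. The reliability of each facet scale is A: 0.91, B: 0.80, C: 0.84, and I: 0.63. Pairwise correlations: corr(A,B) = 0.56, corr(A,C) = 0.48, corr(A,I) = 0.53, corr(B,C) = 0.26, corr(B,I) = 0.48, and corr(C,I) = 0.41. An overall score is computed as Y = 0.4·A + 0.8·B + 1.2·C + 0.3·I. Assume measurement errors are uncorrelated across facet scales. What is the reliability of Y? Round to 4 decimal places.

Var(Y) = 0.4²·2.9² + 0.8²·11² + 1.2²·13² + 0.3²·16.6² + 2·[0.32·2.9·11·0.56 + 0.48·2.9·13·0.48 + 0.12·2.9·16.6·0.53 + 0.96·11·13·0.26 + 0.24·11·16.6·0.48 + 0.36·13·16.6·0.41] = 346.946 + 212.089 = 559.035.
With uncorrelated errors the cross-covariances are all true-score covariance, so they carry over unchanged; only the diagonal terms shrink to ρᵢσᵢ².
True-score variance = [0.4²·2.9²·0.91 + 0.8²·11²·0.80 + 1.2²·13²·0.84 + 0.3²·16.6²·0.63] + 212.089 = 283.223 + 212.089 = 495.312.
Reliability = 495.312 / 559.035 = 0.8860.

0.8860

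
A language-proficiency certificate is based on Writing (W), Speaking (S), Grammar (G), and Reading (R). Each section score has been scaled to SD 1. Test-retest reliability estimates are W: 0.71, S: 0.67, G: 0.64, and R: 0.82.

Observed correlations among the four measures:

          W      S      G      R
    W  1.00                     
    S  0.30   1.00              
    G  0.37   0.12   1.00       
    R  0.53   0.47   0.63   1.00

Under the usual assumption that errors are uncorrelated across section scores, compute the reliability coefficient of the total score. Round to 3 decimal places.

Var(W+S+G+R) = 4 + 2·[0.30 + 0.37 + 0.53 + 0.12 + 0.47 + 0.63] = 4 + 4.84 = 8.84.
Because errors are independent across components, Cov(Tᵢ,Tⱼ) = Cov(Xᵢ,Xⱼ); the off-diagonal part of the true-score variance is the same as above.
True-score variance = [0.71 + 0.67 + 0.64 + 0.82] + 4.84 = 2.84 + 4.84 = 7.68.
Reliability = 7.68 / 8.84 = 0.869.

0.869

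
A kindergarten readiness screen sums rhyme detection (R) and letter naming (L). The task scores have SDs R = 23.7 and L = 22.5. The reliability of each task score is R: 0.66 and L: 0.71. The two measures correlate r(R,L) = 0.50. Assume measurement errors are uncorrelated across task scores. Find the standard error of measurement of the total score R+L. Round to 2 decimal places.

Var(total) = 1067.94 + 533.25 = 1601.19.
True-score variance = 730.153 + 533.25 = 1263.4, so reliability = 0.7890.
Error variance = 1601.19 − 1263.4 = 337.787; SEM = √337.787 = 18.38.

18.38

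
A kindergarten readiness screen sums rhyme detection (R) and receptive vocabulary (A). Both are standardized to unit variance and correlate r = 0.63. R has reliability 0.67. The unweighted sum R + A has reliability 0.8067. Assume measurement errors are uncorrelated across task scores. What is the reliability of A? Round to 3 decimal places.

0.700

Var(R+A) = 2 + 2·0.63 = 3.260.
True-score variance = ρ_R + ρ_A + 2·0.63, so 0.8067 = (0.67 + ρ_A + 1.26) / 3.260.
ρ_A = 0.8067·3.260 − 0.67 − 1.26 = 0.700.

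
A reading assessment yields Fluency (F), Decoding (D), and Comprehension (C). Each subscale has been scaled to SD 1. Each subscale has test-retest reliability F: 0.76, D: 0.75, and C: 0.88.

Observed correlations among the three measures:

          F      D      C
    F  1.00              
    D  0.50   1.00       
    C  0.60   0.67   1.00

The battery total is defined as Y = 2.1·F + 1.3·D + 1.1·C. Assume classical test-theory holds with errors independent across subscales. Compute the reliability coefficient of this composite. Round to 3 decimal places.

Var(Y) = 2.1² + 1.3² + 1.1² + 2·[2.73·0.50 + 2.31·0.60 + 1.43·0.67] = 7.31 + 7.4182 = 14.7282.
With uncorrelated errors the cross-covariances are all true-score covariance, so they carry over unchanged; only the diagonal terms shrink to ρᵢσᵢ².
True-score variance = [2.1²·0.76 + 1.3²·0.75 + 1.1²·0.88] + 7.4182 = 5.6839 + 7.4182 = 13.1021.
Reliability = 13.1021 / 14.7282 = 0.890.

0.890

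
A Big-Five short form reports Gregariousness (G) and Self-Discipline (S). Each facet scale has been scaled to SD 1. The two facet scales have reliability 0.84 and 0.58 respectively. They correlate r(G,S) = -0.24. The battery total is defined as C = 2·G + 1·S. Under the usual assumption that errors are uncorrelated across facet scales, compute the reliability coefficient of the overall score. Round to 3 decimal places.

0.738

Var(C) = 2² + 1 + 2·[2·(-0.24)] = 5 − 0.96 = 4.04.
Under uncorrelated errors the observed covariances equal the true-score covariances, so only the own-variance terms attenuate.
True-score variance = [2²·0.84 + 0.58] − 0.96 = 3.94 − 0.96 = 2.98.
Reliability = 2.98 / 4.04 = 0.738.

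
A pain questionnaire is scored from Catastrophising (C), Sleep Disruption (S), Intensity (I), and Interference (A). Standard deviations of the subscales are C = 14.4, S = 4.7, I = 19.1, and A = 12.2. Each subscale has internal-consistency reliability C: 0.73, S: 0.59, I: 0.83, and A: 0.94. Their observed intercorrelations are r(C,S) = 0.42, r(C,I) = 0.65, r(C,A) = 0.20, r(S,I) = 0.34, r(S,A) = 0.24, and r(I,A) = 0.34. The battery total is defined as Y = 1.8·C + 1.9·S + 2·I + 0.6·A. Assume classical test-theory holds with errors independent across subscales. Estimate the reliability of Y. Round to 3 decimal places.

Var(Y) = 1.8²·14.4² + 1.9²·4.7² + 2²·19.1² + 0.6²·12.2² + 2·[3.42·14.4·4.7·0.42 + 3.6·14.4·19.1·0.65 + 1.08·14.4·12.2·0.20 + 3.8·4.7·19.1·0.34 + 1.14·4.7·12.2·0.24 + 1.2·19.1·12.2·0.34] = 2264.41 + 2011 = 4275.41.
Under uncorrelated errors the observed covariances equal the true-score covariances, so only the own-variance terms attenuate.
True-score variance = [1.8²·14.4²·0.73 + 1.9²·4.7²·0.59 + 2²·19.1²·0.83 + 0.6²·12.2²·0.94] + 2011 = 1799.03 + 2011 = 3810.03.
Reliability = 3810.03 / 4275.41 = 0.891.

0.891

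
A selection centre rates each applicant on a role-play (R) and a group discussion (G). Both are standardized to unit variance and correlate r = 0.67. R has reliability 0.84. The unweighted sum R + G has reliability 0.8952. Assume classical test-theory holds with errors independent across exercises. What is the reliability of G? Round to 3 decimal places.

0.810

Var(R+G) = 2 + 2·0.67 = 3.340.
True-score variance = ρ_R + ρ_G + 2·0.67, so 0.8952 = (0.84 + ρ_G + 1.34) / 3.340.
ρ_G = 0.8952·3.340 − 0.84 − 1.34 = 0.810.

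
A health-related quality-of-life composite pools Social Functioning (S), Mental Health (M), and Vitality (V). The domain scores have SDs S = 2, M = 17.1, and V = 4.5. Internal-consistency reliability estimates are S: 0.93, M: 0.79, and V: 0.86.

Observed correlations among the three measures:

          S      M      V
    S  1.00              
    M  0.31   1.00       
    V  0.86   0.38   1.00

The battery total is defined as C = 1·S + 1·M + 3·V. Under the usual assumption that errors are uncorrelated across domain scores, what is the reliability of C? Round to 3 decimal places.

0.879

Var(C) = 2² + 17.1² + 3²·4.5² + 2·[2·17.1·0.31 + 3·2·4.5·0.86 + 3·17.1·4.5·0.38] = 478.66 + 243.09 = 721.75.
Under uncorrelated errors the observed covariances equal the true-score covariances, so only the own-variance terms attenuate.
True-score variance = [2²·0.93 + 17.1²·0.79 + 3²·4.5²·0.86] + 243.09 = 391.459 + 243.09 = 634.549.
Reliability = 634.549 / 721.75 = 0.879.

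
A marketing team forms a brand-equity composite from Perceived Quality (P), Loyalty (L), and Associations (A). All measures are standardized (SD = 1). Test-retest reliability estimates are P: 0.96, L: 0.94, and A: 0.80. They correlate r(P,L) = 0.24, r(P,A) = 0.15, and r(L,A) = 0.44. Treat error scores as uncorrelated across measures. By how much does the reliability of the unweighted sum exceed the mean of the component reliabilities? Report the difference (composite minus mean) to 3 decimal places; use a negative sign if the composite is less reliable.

Var(sum) = 3 + 1.66 = 4.66; true-score variance = 2.7 + 1.66 = 4.36; composite reliability = 0.9356.
Mean component reliability = 0.9000.
Difference = 0.9356 − 0.9000 = 0.036.

0.036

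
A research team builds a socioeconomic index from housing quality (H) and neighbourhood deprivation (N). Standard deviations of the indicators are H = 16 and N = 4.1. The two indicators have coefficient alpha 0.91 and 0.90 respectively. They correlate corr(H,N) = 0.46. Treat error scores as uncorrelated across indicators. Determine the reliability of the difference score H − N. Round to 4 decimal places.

0.8836

Var(H−N) = 16² + 4.1² − 2·16·4.1·0.46 = 272.81 − 60.352 = 212.458.
Under uncorrelated errors the observed covariances equal the true-score covariances, so only the own-variance terms attenuate.
True-score variance = [16²·0.91 + 4.1²·0.90] − 60.352 = 248.089 − 60.352 = 187.737.
Reliability = 187.737 / 212.458 = 0.8836.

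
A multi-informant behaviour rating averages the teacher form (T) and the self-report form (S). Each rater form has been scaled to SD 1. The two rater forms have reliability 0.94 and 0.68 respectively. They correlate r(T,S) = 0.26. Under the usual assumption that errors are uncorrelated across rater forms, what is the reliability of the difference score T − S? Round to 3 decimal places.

0.743

Var(T−S) = 1 + 1 − 2·0.26 = 2 − 0.52 = 1.48.
Because errors are independent across components, Cov(Tᵢ,Tⱼ) = Cov(Xᵢ,Xⱼ); the off-diagonal part of the true-score variance is the same as above.
True-score variance = [0.94 + 0.68] − 0.52 = 1.62 − 0.52 = 1.1.
Reliability = 1.1 / 1.48 = 0.743.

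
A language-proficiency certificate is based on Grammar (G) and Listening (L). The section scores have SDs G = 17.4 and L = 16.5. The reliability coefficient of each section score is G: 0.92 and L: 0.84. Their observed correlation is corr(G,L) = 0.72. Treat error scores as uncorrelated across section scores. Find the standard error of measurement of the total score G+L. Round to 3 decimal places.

Var(total) = 575.01 + 413.424 = 988.434.
True-score variance = 507.229 + 413.424 = 920.653, so reliability = 0.9314.
Error variance = 988.434 − 920.653 = 67.7808; SEM = √67.7808 = 8.233.

8.233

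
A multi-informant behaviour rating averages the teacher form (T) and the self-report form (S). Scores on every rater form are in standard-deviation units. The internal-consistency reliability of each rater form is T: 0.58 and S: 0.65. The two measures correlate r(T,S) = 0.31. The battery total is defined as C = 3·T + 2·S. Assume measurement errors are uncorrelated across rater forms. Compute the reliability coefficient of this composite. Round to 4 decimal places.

Var(C) = 3² + 2² + 2·[6·0.31] = 13 + 3.72 = 16.72.
Because errors are independent across components, Cov(Tᵢ,Tⱼ) = Cov(Xᵢ,Xⱼ); the off-diagonal part of the true-score variance is the same as above.
True-score variance = [3²·0.58 + 2²·0.65] + 3.72 = 7.82 + 3.72 = 11.54.
Reliability = 11.54 / 16.72 = 0.6902.

0.6902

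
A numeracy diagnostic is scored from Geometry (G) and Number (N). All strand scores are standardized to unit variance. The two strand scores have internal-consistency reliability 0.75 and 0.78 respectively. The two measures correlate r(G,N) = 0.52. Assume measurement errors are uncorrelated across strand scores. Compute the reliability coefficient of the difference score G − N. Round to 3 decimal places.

Var(G−N) = 1 + 1 − 2·0.52 = 2 − 1.04 = 0.96.
With uncorrelated errors the cross-covariances are all true-score covariance, so they carry over unchanged; only the diagonal terms shrink to ρᵢσᵢ².
True-score variance = [0.75 + 0.78] − 1.04 = 1.53 − 1.04 = 0.49.
Reliability = 0.49 / 0.96 = 0.510.

0.510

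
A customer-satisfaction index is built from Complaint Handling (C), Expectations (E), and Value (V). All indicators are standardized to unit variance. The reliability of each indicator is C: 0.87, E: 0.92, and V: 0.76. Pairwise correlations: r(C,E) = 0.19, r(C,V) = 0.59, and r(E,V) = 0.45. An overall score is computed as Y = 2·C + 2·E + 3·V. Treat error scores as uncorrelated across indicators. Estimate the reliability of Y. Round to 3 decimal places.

0.903

Var(Y) = 2² + 2² + 3² + 2·[4·0.19 + 6·0.59 + 6·0.45] = 17 + 14 = 31.
Because errors are independent across components, Cov(Tᵢ,Tⱼ) = Cov(Xᵢ,Xⱼ); the off-diagonal part of the true-score variance is the same as above.
True-score variance = [2²·0.87 + 2²·0.92 + 3²·0.76] + 14 = 14 + 14 = 28.
Reliability = 28 / 31 = 0.903.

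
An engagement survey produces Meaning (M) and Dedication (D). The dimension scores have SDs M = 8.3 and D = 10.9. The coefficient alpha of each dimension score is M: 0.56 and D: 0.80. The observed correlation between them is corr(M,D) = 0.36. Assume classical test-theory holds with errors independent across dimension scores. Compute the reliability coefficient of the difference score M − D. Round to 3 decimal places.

0.559

Var(M−D) = 8.3² + 10.9² − 2·8.3·10.9·0.36 = 187.7 − 65.1384 = 122.562.
Because errors are independent across components, Cov(Tᵢ,Tⱼ) = Cov(Xᵢ,Xⱼ); the off-diagonal part of the true-score variance is the same as above.
True-score variance = [8.3²·0.56 + 10.9²·0.80] − 65.1384 = 133.626 − 65.1384 = 68.488.
Reliability = 68.488 / 122.562 = 0.559.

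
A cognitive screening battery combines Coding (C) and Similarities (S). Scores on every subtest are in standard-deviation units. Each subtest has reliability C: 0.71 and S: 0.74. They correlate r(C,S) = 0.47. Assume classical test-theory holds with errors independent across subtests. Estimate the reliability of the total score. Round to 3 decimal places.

0.813

Var(C+S) = 2 + 2·[0.47] = 2 + 0.94 = 2.94.
Because errors are independent across components, Cov(Tᵢ,Tⱼ) = Cov(Xᵢ,Xⱼ); the off-diagonal part of the true-score variance is the same as above.
True-score variance = [0.71 + 0.74] + 0.94 = 1.45 + 0.94 = 2.39.
Reliability = 2.39 / 2.94 = 0.813.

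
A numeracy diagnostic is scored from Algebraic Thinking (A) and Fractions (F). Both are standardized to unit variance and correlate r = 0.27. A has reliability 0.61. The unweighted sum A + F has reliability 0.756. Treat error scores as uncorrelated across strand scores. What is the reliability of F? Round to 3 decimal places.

0.770

Var(A+F) = 2 + 2·0.27 = 2.540.
True-score variance = ρ_A + ρ_F + 2·0.27, so 0.756 = (0.61 + ρ_F + 0.54) / 2.540.
ρ_F = 0.756·2.540 − 0.61 − 0.54 = 0.770.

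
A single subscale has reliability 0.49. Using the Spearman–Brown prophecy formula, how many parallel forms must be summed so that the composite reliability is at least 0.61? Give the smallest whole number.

k ≥ ρ*(1−ρ₁)/(ρ₁(1−ρ*)) = 0.61·0.51 / (0.49·0.39) = 1.628.
Smallest integer k = 2.

2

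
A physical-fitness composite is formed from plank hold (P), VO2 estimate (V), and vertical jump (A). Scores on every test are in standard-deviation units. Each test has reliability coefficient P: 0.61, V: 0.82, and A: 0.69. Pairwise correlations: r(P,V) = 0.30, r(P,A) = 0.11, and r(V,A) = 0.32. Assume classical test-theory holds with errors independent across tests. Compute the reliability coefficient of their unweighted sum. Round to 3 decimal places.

Var(P+V+A) = 3 + 2·[0.30 + 0.11 + 0.32] = 3 + 1.46 = 4.46.
With uncorrelated errors the cross-covariances are all true-score covariance, so they carry over unchanged; only the diagonal terms shrink to ρᵢσᵢ².
True-score variance = [0.61 + 0.82 + 0.69] + 1.46 = 2.12 + 1.46 = 3.58.
Reliability = 3.58 / 4.46 = 0.803.

0.803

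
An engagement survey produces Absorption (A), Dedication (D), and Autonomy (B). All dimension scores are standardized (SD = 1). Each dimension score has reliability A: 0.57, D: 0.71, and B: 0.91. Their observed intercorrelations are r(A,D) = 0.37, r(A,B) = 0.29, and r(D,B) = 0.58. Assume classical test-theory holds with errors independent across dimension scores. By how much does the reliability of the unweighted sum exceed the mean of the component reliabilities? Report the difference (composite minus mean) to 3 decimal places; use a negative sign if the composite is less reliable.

Var(sum) = 3 + 2.48 = 5.48; true-score variance = 2.19 + 2.48 = 4.67; composite reliability = 0.8522.
Mean component reliability = 0.7300.
Difference = 0.8522 − 0.7300 = 0.122.

0.122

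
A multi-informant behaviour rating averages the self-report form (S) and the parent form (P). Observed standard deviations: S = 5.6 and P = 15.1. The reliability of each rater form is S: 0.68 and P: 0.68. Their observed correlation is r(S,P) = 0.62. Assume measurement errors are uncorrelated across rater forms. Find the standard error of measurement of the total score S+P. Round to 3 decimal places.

Var(total) = 259.37 + 104.854 = 364.224.
True-score variance = 176.372 + 104.854 = 281.226, so reliability = 0.7721.
Error variance = 364.224 − 281.226 = 82.9984; SEM = √82.9984 = 9.110.

9.110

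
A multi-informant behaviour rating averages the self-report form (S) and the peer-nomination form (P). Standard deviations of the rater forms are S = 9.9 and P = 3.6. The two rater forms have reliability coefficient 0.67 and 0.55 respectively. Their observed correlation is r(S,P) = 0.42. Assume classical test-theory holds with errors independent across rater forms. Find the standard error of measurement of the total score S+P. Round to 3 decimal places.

6.179

Var(total) = 110.97 + 29.9376 = 140.908.
True-score variance = 72.7947 + 29.9376 = 102.732, so reliability = 0.7291.
Error variance = 140.908 − 102.732 = 38.1753; SEM = √38.1753 = 6.179.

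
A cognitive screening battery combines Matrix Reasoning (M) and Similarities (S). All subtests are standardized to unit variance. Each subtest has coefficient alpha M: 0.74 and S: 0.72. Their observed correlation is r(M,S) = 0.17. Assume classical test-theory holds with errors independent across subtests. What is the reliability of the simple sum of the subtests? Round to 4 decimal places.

0.7692

Var(M+S) = 2 + 2·[0.17] = 2 + 0.34 = 2.34.
Under uncorrelated errors the observed covariances equal the true-score covariances, so only the own-variance terms attenuate.
True-score variance = [0.74 + 0.72] + 0.34 = 1.46 + 0.34 = 1.8.
Reliability = 1.8 / 2.34 = 0.7692.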